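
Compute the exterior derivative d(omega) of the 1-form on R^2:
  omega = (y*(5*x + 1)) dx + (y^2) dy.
d(omega) = (-5*x - 1) dx ∧ dy

For a 1-form omega = sum_i f_i dx_i, the exterior derivative is
  d(omega) = sum_{i < j} (∂f_j/∂x_i - ∂f_i/∂x_j) dx_i ∧ dx_j.
  coefficient of dx ∧ dy: ∂f_2/∂x - ∂f_1/∂y = ∂(y^2)/∂x - ∂(y*(5*x + 1))/∂y = -5*x - 1
Assembling: d(omega) = (-5*x - 1) dx ∧ dy.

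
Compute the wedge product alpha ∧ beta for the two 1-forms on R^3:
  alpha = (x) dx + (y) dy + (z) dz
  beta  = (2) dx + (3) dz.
alpha ∧ beta = (3*x - 2*z) dx ∧ dz + (-2*y) dx ∧ dy + (3*y) dy ∧ dz

Distribute the wedge, using dx_i ∧ dx_j = -dx_j ∧ dx_i and dx_i ∧ dx_i = 0. For each pair (i, j) with i < j, the coefficient of dx_i ∧ dx_j in alpha ∧ beta is (alpha_i * beta_j - alpha_j * beta_i). Collecting: alpha ∧ beta = (3*x - 2*z) dx ∧ dz + (-2*y) dx ∧ dy + (3*y) dy ∧ dz.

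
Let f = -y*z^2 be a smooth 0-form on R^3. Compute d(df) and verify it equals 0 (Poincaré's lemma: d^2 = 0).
d(df) = 0

Step 1: df = sum_i (∂f/∂x_i) dx_i = (0) dx + (-z^2) dy + (-2*y*z) dz.
Step 2: Apply d again. Using the 1-form formula, the coefficient of dx ∧ dy in d(df) is ∂^2 f/∂x ∂y - ∂^2 f/∂y ∂x = (0) - (0) = 0 (equality of mixed partials for smooth f).
Similarly for dx ∧ dz and dy ∧ dz — all coefficients vanish. So d(df) = 0.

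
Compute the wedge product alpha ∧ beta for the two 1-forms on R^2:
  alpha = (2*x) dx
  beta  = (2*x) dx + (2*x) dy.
alpha ∧ beta = (4*x^2) dx ∧ dy

Distribute the wedge, using dx_i ∧ dx_j = -dx_j ∧ dx_i and dx_i ∧ dx_i = 0. For each pair (i, j) with i < j, the coefficient of dx_i ∧ dx_j in alpha ∧ beta is (alpha_i * beta_j - alpha_j * beta_i). Collecting: alpha ∧ beta = (4*x^2) dx ∧ dy.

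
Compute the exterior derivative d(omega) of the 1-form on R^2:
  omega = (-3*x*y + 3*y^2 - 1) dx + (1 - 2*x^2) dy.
d(omega) = (-x - 6*y) dx ∧ dy

For a 1-form omega = sum_i f_i dx_i, the exterior derivative is
  d(omega) = sum_{i < j} (∂f_j/∂x_i - ∂f_i/∂x_j) dx_i ∧ dx_j.
  coefficient of dx ∧ dy: ∂f_2/∂x - ∂f_1/∂y = ∂(1 - 2*x^2)/∂x - ∂(-3*x*y + 3*y^2 - 1)/∂y = -x - 6*y
Assembling: d(omega) = (-x - 6*y) dx ∧ dy.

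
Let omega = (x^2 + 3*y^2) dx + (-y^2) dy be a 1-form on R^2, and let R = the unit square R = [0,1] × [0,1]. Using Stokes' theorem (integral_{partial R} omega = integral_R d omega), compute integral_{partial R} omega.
integral_(partial R) omega = -3

Stokes: integral_partial_R omega = integral_R d omega with d omega = (∂Q/∂x - ∂P/∂y) dx ∧ dy.
  ∂Q/∂x = 0
  ∂P/∂y = 6*y
  integrand = ∂Q/∂x - ∂P/∂y = -6*y.
Integrating over R: integral_0^1 integral_0^1 (-6*y) dx dy = -3.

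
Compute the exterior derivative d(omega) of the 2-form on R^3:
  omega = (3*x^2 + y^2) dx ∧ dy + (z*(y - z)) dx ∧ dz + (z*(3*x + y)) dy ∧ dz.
d(omega) = (2*z) dx ∧ dy ∧ dz

For a 2-form omega = sum_{i<j} g_{ij} dx_i ∧ dx_j, the exterior derivative is
  d(omega) = sum_{i<j} d(g_{ij}) ∧ dx_i ∧ dx_j = sum_{i<j, k} (∂g_{ij}/∂x_k) dx_k ∧ dx_i ∧ dx_j.
Expand each term, using dx_k ∧ dx_i ∧ dx_j = sgn(permutation) dx_{(a)} ∧ dx_{(b)} ∧ dx_{(c)} with (a < b < c) sorted:
  d(z*(y - z)) includes (∂/∂y)(z*(y - z)) dy = (z) dy, which multiplied by dx ∧ dz gives (-z) dx ∧ dy ∧ dz
  d(z*(3*x + y)) includes (∂/∂x)(z*(3*x + y)) dx = (3*z) dx, which multiplied by dy ∧ dz gives (3*z) dx ∧ dy ∧ dz
Collecting like 3-forms: d(omega) = (2*z) dx ∧ dy ∧ dz.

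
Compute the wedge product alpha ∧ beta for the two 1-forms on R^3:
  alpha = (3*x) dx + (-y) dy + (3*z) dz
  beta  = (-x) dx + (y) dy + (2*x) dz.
alpha ∧ beta = (2*x*y) dx ∧ dy + (3*x*(2*x + z)) dx ∧ dz + (-y*(2*x + 3*z)) dy ∧ dz

Distribute the wedge, using dx_i ∧ dx_j = -dx_j ∧ dx_i and dx_i ∧ dx_i = 0. For each pair (i, j) with i < j, the coefficient of dx_i ∧ dx_j in alpha ∧ beta is (alpha_i * beta_j - alpha_j * beta_i). Collecting: alpha ∧ beta = (2*x*y) dx ∧ dy + (3*x*(2*x + z)) dx ∧ dz + (-y*(2*x + 3*z)) dy ∧ dz.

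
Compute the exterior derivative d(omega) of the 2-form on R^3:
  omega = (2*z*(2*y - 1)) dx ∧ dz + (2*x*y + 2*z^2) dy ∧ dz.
d(omega) = (2*y - 4*z) dx ∧ dy ∧ dz

For a 2-form omega = sum_{i<j} g_{ij} dx_i ∧ dx_j, the exterior derivative is
  d(omega) = sum_{i<j} d(g_{ij}) ∧ dx_i ∧ dx_j = sum_{i<j, k} (∂g_{ij}/∂x_k) dx_k ∧ dx_i ∧ dx_j.
Expand each term, using dx_k ∧ dx_i ∧ dx_j = sgn(permutation) dx_{(a)} ∧ dx_{(b)} ∧ dx_{(c)} with (a < b < c) sorted:
  d(2*z*(2*y - 1)) includes (∂/∂y)(2*z*(2*y - 1)) dy = (4*z) dy, which multiplied by dx ∧ dz gives (-4*z) dx ∧ dy ∧ dz
  d(2*x*y + 2*z^2) includes (∂/∂x)(2*x*y + 2*z^2) dx = (2*y) dx, which multiplied by dy ∧ dz gives (2*y) dx ∧ dy ∧ dz
Collecting like 3-forms: d(omega) = (2*y - 4*z) dx ∧ dy ∧ dz.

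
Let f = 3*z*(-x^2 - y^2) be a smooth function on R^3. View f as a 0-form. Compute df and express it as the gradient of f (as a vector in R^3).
df = (-6*x*z) dx + (-6*y*z) dy + (-3*x^2 - 3*y^2) dz; grad f = (-6*x*z, -6*y*z, -3*x^2 - 3*y^2)

For a 0-form f, d f = (∂f/∂x) dx + (∂f/∂y) dy + (∂f/∂z) dz. The components of the vector representation are exactly the entries of grad f in Cartesian coordinates:
  ∂f/∂x = -6*x*z
  ∂f/∂y = -6*y*z
  ∂f/∂z = -3*x^2 - 3*y^2.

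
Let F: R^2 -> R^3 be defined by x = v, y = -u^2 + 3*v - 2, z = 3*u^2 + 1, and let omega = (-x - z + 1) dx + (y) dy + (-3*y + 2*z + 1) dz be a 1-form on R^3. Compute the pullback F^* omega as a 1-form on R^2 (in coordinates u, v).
F^* omega = (2*u*(28*u^2 - 30*v + 29)) du + (-6*u^2 + 8*v - 6) dv

Using F^*(f dg) = (f ∘ F) d(g ∘ F), substitute each coordinate x_i by F_i(u, v) in f_i, and replace dx_i by d F_i = (∂F_i/∂u) du + (∂F_i/∂v) dv.
  For the x component: f_1(F) = -3*u^2 - v; d F_1 = (0) du + (1) dv
  For the y component: f_2(F) = -u^2 + 3*v - 2; d F_2 = (-2*u) du + (3) dv
  For the z component: f_3(F) = 9*u^2 - 9*v + 9; d F_3 = (6*u) du + (0) dv
Combining and collecting du, dv coefficients:
  coeff of du: 2*u*(28*u^2 - 30*v + 29)
  coeff of dv: -6*u^2 + 8*v - 6
F^* omega = (2*u*(28*u^2 - 30*v + 29)) du + (-6*u^2 + 8*v - 6) dv.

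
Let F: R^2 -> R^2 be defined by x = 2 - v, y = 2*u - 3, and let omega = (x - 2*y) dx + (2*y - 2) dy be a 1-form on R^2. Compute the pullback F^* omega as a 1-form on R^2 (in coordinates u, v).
F^* omega = (8*u - 16) du + (4*u + v - 8) dv

Using F^*(f dg) = (f ∘ F) d(g ∘ F), substitute each coordinate x_i by F_i(u, v) in f_i, and replace dx_i by d F_i = (∂F_i/∂u) du + (∂F_i/∂v) dv.
  For the x component: f_1(F) = -4*u - v + 8; d F_1 = (0) du + (-1) dv
  For the y component: f_2(F) = 4*u - 8; d F_2 = (2) du + (0) dv
Combining and collecting du, dv coefficients:
  coeff of du: 8*u - 16
  coeff of dv: 4*u + v - 8
F^* omega = (8*u - 16) du + (4*u + v - 8) dv.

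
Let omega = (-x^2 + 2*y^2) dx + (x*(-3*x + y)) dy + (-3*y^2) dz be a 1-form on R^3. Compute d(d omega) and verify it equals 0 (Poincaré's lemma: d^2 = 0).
d(d omega) = 0

Step 1: d omega = sum_{i<j} (∂f_j/∂x_i - ∂f_i/∂x_j) dx_i ∧ dx_j:
  coeff of dx ∧ dy: -6*x - 3*y
  coeff of dx ∧ dz: 0
  coeff of dy ∧ dz: -6*y
Step 2: Apply d again to each 2-form coefficient. The only possible 3-form in R^3 is dx ∧ dy ∧ dz, with coefficient
  ∂(coeff of dy∧dz)/∂x - ∂(coeff of dx∧dz)/∂y + ∂(coeff of dx∧dy)/∂z
  = ∂/∂x (-6*y) - ∂/∂y (0) + ∂/∂z (-6*x - 3*y).
Each of these terms simplifies to sums of mixed partials that cancel in pairs. The result is 0 (by equality of mixed partials for smooth functions — Schwarz / Clairaut).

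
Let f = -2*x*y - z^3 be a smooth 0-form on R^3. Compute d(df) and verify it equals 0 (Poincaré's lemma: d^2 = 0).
d(df) = 0

Step 1: df = sum_i (∂f/∂x_i) dx_i = (-2*y) dx + (-2*x) dy + (-3*z^2) dz.
Step 2: Apply d again. Using the 1-form formula, the coefficient of dx ∧ dy in d(df) is ∂^2 f/∂x ∂y - ∂^2 f/∂y ∂x = (-2) - (-2) = 0 (equality of mixed partials for smooth f).
Similarly for dx ∧ dz and dy ∧ dz — all coefficients vanish. So d(df) = 0.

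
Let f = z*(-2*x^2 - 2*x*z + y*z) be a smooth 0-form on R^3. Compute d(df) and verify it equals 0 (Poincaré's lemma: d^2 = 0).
d(df) = 0

Step 1: df = sum_i (∂f/∂x_i) dx_i = (2*z*(-2*x - z)) dx + (z^2) dy + (-2*x^2 - 4*x*z + 2*y*z) dz.
Step 2: Apply d again. Using the 1-form formula, the coefficient of dx ∧ dy in d(df) is ∂^2 f/∂x ∂y - ∂^2 f/∂y ∂x = (0) - (0) = 0 (equality of mixed partials for smooth f).
Similarly for dx ∧ dz and dy ∧ dz — all coefficients vanish. So d(df) = 0.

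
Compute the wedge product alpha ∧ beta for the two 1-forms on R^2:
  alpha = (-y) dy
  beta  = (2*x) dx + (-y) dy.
alpha ∧ beta = (2*x*y) dx ∧ dy

Distribute the wedge, using dx_i ∧ dx_j = -dx_j ∧ dx_i and dx_i ∧ dx_i = 0. For each pair (i, j) with i < j, the coefficient of dx_i ∧ dx_j in alpha ∧ beta is (alpha_i * beta_j - alpha_j * beta_i). Collecting: alpha ∧ beta = (2*x*y) dx ∧ dy.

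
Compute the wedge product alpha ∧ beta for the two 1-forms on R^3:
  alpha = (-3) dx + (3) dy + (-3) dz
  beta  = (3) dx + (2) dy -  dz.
alpha ∧ beta = (-15) dx ∧ dy + (12) dx ∧ dz + (3) dy ∧ dz

Distribute the wedge, using dx_i ∧ dx_j = -dx_j ∧ dx_i and dx_i ∧ dx_i = 0. For each pair (i, j) with i < j, the coefficient of dx_i ∧ dx_j in alpha ∧ beta is (alpha_i * beta_j - alpha_j * beta_i). Collecting: alpha ∧ beta = (-15) dx ∧ dy + (12) dx ∧ dz + (3) dy ∧ dz.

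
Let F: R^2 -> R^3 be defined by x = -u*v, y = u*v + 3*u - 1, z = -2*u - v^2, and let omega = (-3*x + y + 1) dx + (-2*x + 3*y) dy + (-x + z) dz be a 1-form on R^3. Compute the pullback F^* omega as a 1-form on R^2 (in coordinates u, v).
F^* omega = (u*v^2 + 19*u*v + 31*u + 2*v^2 - 3*v - 9) du + (u^2*v + 6*u^2 - 2*u*v^2 + 4*u*v - 3*u + 2*v^3) dv

Using F^*(f dg) = (f ∘ F) d(g ∘ F), substitute each coordinate x_i by F_i(u, v) in f_i, and replace dx_i by d F_i = (∂F_i/∂u) du + (∂F_i/∂v) dv.
  For the x component: f_1(F) = u*(4*v + 3); d F_1 = (-v) du + (-u) dv
  For the y component: f_2(F) = 5*u*v + 9*u - 3; d F_2 = (v + 3) du + (u) dv
  For the z component: f_3(F) = u*v - 2*u - v^2; d F_3 = (-2) du + (-2*v) dv
Combining and collecting du, dv coefficients:
  coeff of du: u*v^2 + 19*u*v + 31*u + 2*v^2 - 3*v - 9
  coeff of dv: u^2*v + 6*u^2 - 2*u*v^2 + 4*u*v - 3*u + 2*v^3
F^* omega = (u*v^2 + 19*u*v + 31*u + 2*v^2 - 3*v - 9) du + (u^2*v + 6*u^2 - 2*u*v^2 + 4*u*v - 3*u + 2*v^3) dv.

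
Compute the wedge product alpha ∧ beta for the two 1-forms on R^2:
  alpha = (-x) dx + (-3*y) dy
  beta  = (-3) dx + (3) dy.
alpha ∧ beta = (-3*x - 9*y) dx ∧ dy

Distribute the wedge, using dx_i ∧ dx_j = -dx_j ∧ dx_i and dx_i ∧ dx_i = 0. For each pair (i, j) with i < j, the coefficient of dx_i ∧ dx_j in alpha ∧ beta is (alpha_i * beta_j - alpha_j * beta_i). Collecting: alpha ∧ beta = (-3*x - 9*y) dx ∧ dy.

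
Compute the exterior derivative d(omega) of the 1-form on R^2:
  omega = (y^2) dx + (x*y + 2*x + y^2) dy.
d(omega) = (2 - y) dx ∧ dy

For a 1-form omega = sum_i f_i dx_i, the exterior derivative is
  d(omega) = sum_{i < j} (∂f_j/∂x_i - ∂f_i/∂x_j) dx_i ∧ dx_j.
  coefficient of dx ∧ dy: ∂f_2/∂x - ∂f_1/∂y = ∂(x*y + 2*x + y^2)/∂x - ∂(y^2)/∂y = 2 - y
Assembling: d(omega) = (2 - y) dx ∧ dy.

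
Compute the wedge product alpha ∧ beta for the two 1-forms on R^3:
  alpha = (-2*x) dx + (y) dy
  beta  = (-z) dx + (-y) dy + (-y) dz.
alpha ∧ beta = (y*(2*x + z)) dx ∧ dy + (2*x*y) dx ∧ dz + (-y^2) dy ∧ dz

Distribute the wedge, using dx_i ∧ dx_j = -dx_j ∧ dx_i and dx_i ∧ dx_i = 0. For each pair (i, j) with i < j, the coefficient of dx_i ∧ dx_j in alpha ∧ beta is (alpha_i * beta_j - alpha_j * beta_i). Collecting: alpha ∧ beta = (y*(2*x + z)) dx ∧ dy + (2*x*y) dx ∧ dz + (-y^2) dy ∧ dz.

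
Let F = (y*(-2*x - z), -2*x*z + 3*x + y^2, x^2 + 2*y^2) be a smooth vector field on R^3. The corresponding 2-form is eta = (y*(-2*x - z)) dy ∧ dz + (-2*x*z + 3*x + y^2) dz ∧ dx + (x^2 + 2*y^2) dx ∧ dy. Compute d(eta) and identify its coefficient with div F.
d(eta) = (0) dx ∧ dy ∧ dz; div F = 0

For a 2-form in R^3 of the form above, applying d gives a 3-form with coefficient ∂P/∂x + ∂Q/∂y + ∂R/∂z:
  ∂P/∂x = -2*y
  ∂Q/∂y = 2*y
  ∂R/∂z = 0
Sum = 0, which is exactly div F.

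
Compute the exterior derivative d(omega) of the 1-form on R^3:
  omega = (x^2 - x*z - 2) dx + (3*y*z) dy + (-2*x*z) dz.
d(omega) = (x - 2*z) dx ∧ dz + (-3*y) dy ∧ dz

For a 1-form omega = sum_i f_i dx_i, the exterior derivative is
  d(omega) = sum_{i < j} (∂f_j/∂x_i - ∂f_i/∂x_j) dx_i ∧ dx_j.
  coefficient of dx ∧ dz: ∂f_3/∂x - ∂f_1/∂z = ∂(-2*x*z)/∂x - ∂(x^2 - x*z - 2)/∂z = x - 2*z
  coefficient of dy ∧ dz: ∂f_3/∂y - ∂f_2/∂z = ∂(-2*x*z)/∂y - ∂(3*y*z)/∂z = -3*y
Assembling: d(omega) = (x - 2*z) dx ∧ dz + (-3*y) dy ∧ dz.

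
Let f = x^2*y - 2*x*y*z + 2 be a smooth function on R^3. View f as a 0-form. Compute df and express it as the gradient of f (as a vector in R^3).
df = (2*y*(x - z)) dx + (x*(x - 2*z)) dy + (-2*x*y) dz; grad f = (2*y*(x - z), x*(x - 2*z), -2*x*y)

For a 0-form f, d f = (∂f/∂x) dx + (∂f/∂y) dy + (∂f/∂z) dz. The components of the vector representation are exactly the entries of grad f in Cartesian coordinates:
  ∂f/∂x = 2*y*(x - z)
  ∂f/∂y = x*(x - 2*z)
  ∂f/∂z = -2*x*y.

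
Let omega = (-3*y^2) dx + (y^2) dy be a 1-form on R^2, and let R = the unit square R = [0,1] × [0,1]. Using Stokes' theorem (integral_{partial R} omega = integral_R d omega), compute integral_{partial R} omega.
integral_(partial R) omega = 3

Stokes: integral_partial_R omega = integral_R d omega with d omega = (∂Q/∂x - ∂P/∂y) dx ∧ dy.
  ∂Q/∂x = 0
  ∂P/∂y = -6*y
  integrand = ∂Q/∂x - ∂P/∂y = 6*y.
Integrating over R: integral_0^1 integral_0^1 (6*y) dx dy = 3.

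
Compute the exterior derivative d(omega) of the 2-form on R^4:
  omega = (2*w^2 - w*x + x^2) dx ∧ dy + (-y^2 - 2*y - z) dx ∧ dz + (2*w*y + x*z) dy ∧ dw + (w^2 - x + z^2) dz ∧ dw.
d(omega) = (4*w - x + z) dx ∧ dy ∧ dw + (2*y + 2) dx ∧ dy ∧ dz + (-x) dy ∧ dz ∧ dw + (-1) dx ∧ dz ∧ dw

For a 2-form omega = sum_{i<j} g_{ij} dx_i ∧ dx_j, the exterior derivative is
  d(omega) = sum_{i<j} d(g_{ij}) ∧ dx_i ∧ dx_j = sum_{i<j, k} (∂g_{ij}/∂x_k) dx_k ∧ dx_i ∧ dx_j.
Expand each term, using dx_k ∧ dx_i ∧ dx_j = sgn(permutation) dx_{(a)} ∧ dx_{(b)} ∧ dx_{(c)} with (a < b < c) sorted:
  d(2*w^2 - w*x + x^2) includes (∂/∂w)(2*w^2 - w*x + x^2) dw = (4*w - x) dw, which multiplied by dx ∧ dy gives (4*w - x) dx ∧ dy ∧ dw
  d(-y^2 - 2*y - z) includes (∂/∂y)(-y^2 - 2*y - z) dy = (-2*y - 2) dy, which multiplied by dx ∧ dz gives (2*y + 2) dx ∧ dy ∧ dz
  d(2*w*y + x*z) includes (∂/∂x)(2*w*y + x*z) dx = (z) dx, which multiplied by dy ∧ dw gives (z) dx ∧ dy ∧ dw
  d(2*w*y + x*z) includes (∂/∂z)(2*w*y + x*z) dz = (x) dz, which multiplied by dy ∧ dw gives (-x) dy ∧ dz ∧ dw
  d(w^2 - x + z^2) includes (∂/∂x)(w^2 - x + z^2) dx = (-1) dx, which multiplied by dz ∧ dw gives (-1) dx ∧ dz ∧ dw
Collecting like 3-forms: d(omega) = (4*w - x + z) dx ∧ dy ∧ dw + (2*y + 2) dx ∧ dy ∧ dz + (-x) dy ∧ dz ∧ dw + (-1) dx ∧ dz ∧ dw.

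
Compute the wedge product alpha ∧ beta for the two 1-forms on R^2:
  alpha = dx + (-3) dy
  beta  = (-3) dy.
alpha ∧ beta = (-3) dx ∧ dy

Distribute the wedge, using dx_i ∧ dx_j = -dx_j ∧ dx_i and dx_i ∧ dx_i = 0. For each pair (i, j) with i < j, the coefficient of dx_i ∧ dx_j in alpha ∧ beta is (alpha_i * beta_j - alpha_j * beta_i). Collecting: alpha ∧ beta = (-3) dx ∧ dy.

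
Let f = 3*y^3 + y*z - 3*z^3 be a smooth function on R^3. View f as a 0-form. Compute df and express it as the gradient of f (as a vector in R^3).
df = (0) dx + (9*y^2 + z) dy + (y - 9*z^2) dz; grad f = (0, 9*y^2 + z, y - 9*z^2)

For a 0-form f, d f = (∂f/∂x) dx + (∂f/∂y) dy + (∂f/∂z) dz. The components of the vector representation are exactly the entries of grad f in Cartesian coordinates:
  ∂f/∂x = 0
  ∂f/∂y = 9*y^2 + z
  ∂f/∂z = y - 9*z^2.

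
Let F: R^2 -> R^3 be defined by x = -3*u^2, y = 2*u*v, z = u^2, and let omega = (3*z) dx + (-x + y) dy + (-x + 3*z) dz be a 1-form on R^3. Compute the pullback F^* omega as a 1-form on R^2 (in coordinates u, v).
F^* omega = (2*u*(-3*u^2 + 3*u*v + 2*v^2)) du + (u^2*(6*u + 4*v)) dv

Using F^*(f dg) = (f ∘ F) d(g ∘ F), substitute each coordinate x_i by F_i(u, v) in f_i, and replace dx_i by d F_i = (∂F_i/∂u) du + (∂F_i/∂v) dv.
  For the x component: f_1(F) = 3*u^2; d F_1 = (-6*u) du + (0) dv
  For the y component: f_2(F) = u*(3*u + 2*v); d F_2 = (2*v) du + (2*u) dv
  For the z component: f_3(F) = 6*u^2; d F_3 = (2*u) du + (0) dv
Combining and collecting du, dv coefficients:
  coeff of du: 2*u*(-3*u^2 + 3*u*v + 2*v^2)
  coeff of dv: u^2*(6*u + 4*v)
F^* omega = (2*u*(-3*u^2 + 3*u*v + 2*v^2)) du + (u^2*(6*u + 4*v)) dv.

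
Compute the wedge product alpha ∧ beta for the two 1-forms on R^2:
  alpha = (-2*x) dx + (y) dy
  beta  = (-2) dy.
alpha ∧ beta = (4*x) dx ∧ dy

Distribute the wedge, using dx_i ∧ dx_j = -dx_j ∧ dx_i and dx_i ∧ dx_i = 0. For each pair (i, j) with i < j, the coefficient of dx_i ∧ dx_j in alpha ∧ beta is (alpha_i * beta_j - alpha_j * beta_i). Collecting: alpha ∧ beta = (4*x) dx ∧ dy.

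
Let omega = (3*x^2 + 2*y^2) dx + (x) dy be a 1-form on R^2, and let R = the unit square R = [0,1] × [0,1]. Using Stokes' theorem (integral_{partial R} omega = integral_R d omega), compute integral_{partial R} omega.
integral_(partial R) omega = -1

Stokes: integral_partial_R omega = integral_R d omega with d omega = (∂Q/∂x - ∂P/∂y) dx ∧ dy.
  ∂Q/∂x = 1
  ∂P/∂y = 4*y
  integrand = ∂Q/∂x - ∂P/∂y = 1 - 4*y.
Integrating over R: integral_0^1 integral_0^1 (1 - 4*y) dx dy = -1.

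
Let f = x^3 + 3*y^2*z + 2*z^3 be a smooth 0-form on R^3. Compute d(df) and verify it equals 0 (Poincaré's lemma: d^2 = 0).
d(df) = 0

Step 1: df = sum_i (∂f/∂x_i) dx_i = (3*x^2) dx + (6*y*z) dy + (3*y^2 + 6*z^2) dz.
Step 2: Apply d again. Using the 1-form formula, the coefficient of dx ∧ dy in d(df) is ∂^2 f/∂x ∂y - ∂^2 f/∂y ∂x = (0) - (0) = 0 (equality of mixed partials for smooth f).
Similarly for dx ∧ dz and dy ∧ dz — all coefficients vanish. So d(df) = 0.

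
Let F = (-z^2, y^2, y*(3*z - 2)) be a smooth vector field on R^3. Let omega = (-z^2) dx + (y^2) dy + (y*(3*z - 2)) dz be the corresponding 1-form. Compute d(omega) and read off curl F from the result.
d(omega) = (3*z - 2) dy ∧ dz + (-2*z) dz ∧ dx + (0) dx ∧ dy; curl F = (3*z - 2, -2*z, 0)

d omega = sum_{i<j} (∂f_j/∂x_i - ∂f_i/∂x_j) dx_i ∧ dx_j. Under the identification (dy ∧ dz, dz ∧ dx, dx ∧ dy) ↔ (e_x, e_y, e_z), the coefficients are exactly the components of curl F. Compute:
  ∂R/∂y - ∂Q/∂z = (3*z - 2) - (0) = 3*z - 2
  ∂P/∂z - ∂R/∂x = (-2*z) - (0) = -2*z
  ∂Q/∂x - ∂P/∂y = (0) - (0) = 0.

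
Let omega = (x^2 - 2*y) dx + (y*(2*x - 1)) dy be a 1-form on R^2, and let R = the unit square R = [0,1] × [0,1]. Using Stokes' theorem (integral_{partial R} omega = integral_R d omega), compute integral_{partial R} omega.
integral_(partial R) omega = 3

Stokes: integral_partial_R omega = integral_R d omega with d omega = (∂Q/∂x - ∂P/∂y) dx ∧ dy.
  ∂Q/∂x = 2*y
  ∂P/∂y = -2
  integrand = ∂Q/∂x - ∂P/∂y = 2*y + 2.
Integrating over R: integral_0^1 integral_0^1 (2*y + 2) dx dy = 3.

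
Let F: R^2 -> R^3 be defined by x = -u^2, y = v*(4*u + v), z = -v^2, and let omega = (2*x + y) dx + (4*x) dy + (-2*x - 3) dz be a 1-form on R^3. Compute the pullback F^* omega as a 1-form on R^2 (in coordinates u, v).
F^* omega = (2*u*(2*u^2 - 12*u*v - v^2)) du + (-16*u^3 - 12*u^2*v + 6*v) dv

Using F^*(f dg) = (f ∘ F) d(g ∘ F), substitute each coordinate x_i by F_i(u, v) in f_i, and replace dx_i by d F_i = (∂F_i/∂u) du + (∂F_i/∂v) dv.
  For the x component: f_1(F) = -2*u^2 + 4*u*v + v^2; d F_1 = (-2*u) du + (0) dv
  For the y component: f_2(F) = -4*u^2; d F_2 = (4*v) du + (4*u + 2*v) dv
  For the z component: f_3(F) = 2*u^2 - 3; d F_3 = (0) du + (-2*v) dv
Combining and collecting du, dv coefficients:
  coeff of du: 2*u*(2*u^2 - 12*u*v - v^2)
  coeff of dv: -16*u^3 - 12*u^2*v + 6*v
F^* omega = (2*u*(2*u^2 - 12*u*v - v^2)) du + (-16*u^3 - 12*u^2*v + 6*v) dv.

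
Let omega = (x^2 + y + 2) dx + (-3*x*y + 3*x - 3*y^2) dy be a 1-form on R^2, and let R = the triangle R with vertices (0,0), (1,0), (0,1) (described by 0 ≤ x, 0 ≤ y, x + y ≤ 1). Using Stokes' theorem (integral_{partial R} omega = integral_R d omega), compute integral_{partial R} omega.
integral_(partial R) omega = 1/2

Stokes: integral_partial_R omega = integral_R d omega with d omega = (∂Q/∂x - ∂P/∂y) dx ∧ dy.
  ∂Q/∂x = 3 - 3*y
  ∂P/∂y = 1
  integrand = ∂Q/∂x - ∂P/∂y = 2 - 3*y.
Integrating over R: integral_0^1 integral_0^{1-x} (2 - 3*y) dy dx = 1/2.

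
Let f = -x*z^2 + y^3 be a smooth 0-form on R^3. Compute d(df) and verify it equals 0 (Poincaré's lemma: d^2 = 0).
d(df) = 0

Step 1: df = sum_i (∂f/∂x_i) dx_i = (-z^2) dx + (3*y^2) dy + (-2*x*z) dz.
Step 2: Apply d again. Using the 1-form formula, the coefficient of dx ∧ dy in d(df) is ∂^2 f/∂x ∂y - ∂^2 f/∂y ∂x = (0) - (0) = 0 (equality of mixed partials for smooth f).
Similarly for dx ∧ dz and dy ∧ dz — all coefficients vanish. So d(df) = 0.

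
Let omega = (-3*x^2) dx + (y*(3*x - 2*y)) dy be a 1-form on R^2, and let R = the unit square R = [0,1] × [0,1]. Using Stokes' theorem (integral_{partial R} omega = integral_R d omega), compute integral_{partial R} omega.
integral_(partial R) omega = 3/2

Stokes: integral_partial_R omega = integral_R d omega with d omega = (∂Q/∂x - ∂P/∂y) dx ∧ dy.
  ∂Q/∂x = 3*y
  ∂P/∂y = 0
  integrand = ∂Q/∂x - ∂P/∂y = 3*y.
Integrating over R: integral_0^1 integral_0^1 (3*y) dx dy = 3/2.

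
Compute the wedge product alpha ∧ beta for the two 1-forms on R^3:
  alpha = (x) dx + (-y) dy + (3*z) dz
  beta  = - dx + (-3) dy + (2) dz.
alpha ∧ beta = (-3*x - y) dx ∧ dy + (2*x + 3*z) dx ∧ dz + (-2*y + 9*z) dy ∧ dz

Distribute the wedge, using dx_i ∧ dx_j = -dx_j ∧ dx_i and dx_i ∧ dx_i = 0. For each pair (i, j) with i < j, the coefficient of dx_i ∧ dx_j in alpha ∧ beta is (alpha_i * beta_j - alpha_j * beta_i). Collecting: alpha ∧ beta = (-3*x - y) dx ∧ dy + (2*x + 3*z) dx ∧ dz + (-2*y + 9*z) dy ∧ dz.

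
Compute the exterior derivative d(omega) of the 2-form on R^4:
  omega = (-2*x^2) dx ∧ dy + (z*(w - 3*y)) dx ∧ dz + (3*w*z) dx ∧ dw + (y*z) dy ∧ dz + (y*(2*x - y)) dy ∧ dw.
d(omega) = (3*z) dx ∧ dy ∧ dz + (-3*w + z) dx ∧ dz ∧ dw + (2*y) dx ∧ dy ∧ dw

For a 2-form omega = sum_{i<j} g_{ij} dx_i ∧ dx_j, the exterior derivative is
  d(omega) = sum_{i<j} d(g_{ij}) ∧ dx_i ∧ dx_j = sum_{i<j, k} (∂g_{ij}/∂x_k) dx_k ∧ dx_i ∧ dx_j.
Expand each term, using dx_k ∧ dx_i ∧ dx_j = sgn(permutation) dx_{(a)} ∧ dx_{(b)} ∧ dx_{(c)} with (a < b < c) sorted:
  d(z*(w - 3*y)) includes (∂/∂y)(z*(w - 3*y)) dy = (-3*z) dy, which multiplied by dx ∧ dz gives (3*z) dx ∧ dy ∧ dz
  d(z*(w - 3*y)) includes (∂/∂w)(z*(w - 3*y)) dw = (z) dw, which multiplied by dx ∧ dz gives (z) dx ∧ dz ∧ dw
  d(3*w*z) includes (∂/∂z)(3*w*z) dz = (3*w) dz, which multiplied by dx ∧ dw gives (-3*w) dx ∧ dz ∧ dw
  d(y*(2*x - y)) includes (∂/∂x)(y*(2*x - y)) dx = (2*y) dx, which multiplied by dy ∧ dw gives (2*y) dx ∧ dy ∧ dw
Collecting like 3-forms: d(omega) = (3*z) dx ∧ dy ∧ dz + (-3*w + z) dx ∧ dz ∧ dw + (2*y) dx ∧ dy ∧ dw.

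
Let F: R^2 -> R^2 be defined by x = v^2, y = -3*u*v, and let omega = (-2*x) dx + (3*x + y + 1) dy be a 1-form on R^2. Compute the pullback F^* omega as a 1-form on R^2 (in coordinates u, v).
F^* omega = (3*v*(3*u*v - 3*v^2 - 1)) du + (9*u^2*v - 9*u*v^2 - 3*u - 4*v^3) dv

Using F^*(f dg) = (f ∘ F) d(g ∘ F), substitute each coordinate x_i by F_i(u, v) in f_i, and replace dx_i by d F_i = (∂F_i/∂u) du + (∂F_i/∂v) dv.
  For the x component: f_1(F) = -2*v^2; d F_1 = (0) du + (2*v) dv
  For the y component: f_2(F) = -3*u*v + 3*v^2 + 1; d F_2 = (-3*v) du + (-3*u) dv
Combining and collecting du, dv coefficients:
  coeff of du: 3*v*(3*u*v - 3*v^2 - 1)
  coeff of dv: 9*u^2*v - 9*u*v^2 - 3*u - 4*v^3
F^* omega = (3*v*(3*u*v - 3*v^2 - 1)) du + (9*u^2*v - 9*u*v^2 - 3*u - 4*v^3) dv.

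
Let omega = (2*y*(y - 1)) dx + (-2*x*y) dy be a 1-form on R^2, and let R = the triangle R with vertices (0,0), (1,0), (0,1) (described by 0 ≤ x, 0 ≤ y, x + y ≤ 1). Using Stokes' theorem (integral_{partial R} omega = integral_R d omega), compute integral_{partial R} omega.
integral_(partial R) omega = 0

Stokes: integral_partial_R omega = integral_R d omega with d omega = (∂Q/∂x - ∂P/∂y) dx ∧ dy.
  ∂Q/∂x = -2*y
  ∂P/∂y = 4*y - 2
  integrand = ∂Q/∂x - ∂P/∂y = 2 - 6*y.
Integrating over R: integral_0^1 integral_0^{1-x} (2 - 6*y) dy dx = 0.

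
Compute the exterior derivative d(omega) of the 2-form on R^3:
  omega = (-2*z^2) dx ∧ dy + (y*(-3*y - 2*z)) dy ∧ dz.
d(omega) = (-4*z) dx ∧ dy ∧ dz

For a 2-form omega = sum_{i<j} g_{ij} dx_i ∧ dx_j, the exterior derivative is
  d(omega) = sum_{i<j} d(g_{ij}) ∧ dx_i ∧ dx_j = sum_{i<j, k} (∂g_{ij}/∂x_k) dx_k ∧ dx_i ∧ dx_j.
Expand each term, using dx_k ∧ dx_i ∧ dx_j = sgn(permutation) dx_{(a)} ∧ dx_{(b)} ∧ dx_{(c)} with (a < b < c) sorted:
  d(-2*z^2) includes (∂/∂z)(-2*z^2) dz = (-4*z) dz, which multiplied by dx ∧ dy gives (-4*z) dx ∧ dy ∧ dz
Collecting like 3-forms: d(omega) = (-4*z) dx ∧ dy ∧ dz.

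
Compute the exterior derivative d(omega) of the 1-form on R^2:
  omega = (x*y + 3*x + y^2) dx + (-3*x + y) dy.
d(omega) = (-x - 2*y - 3) dx ∧ dy

For a 1-form omega = sum_i f_i dx_i, the exterior derivative is
  d(omega) = sum_{i < j} (∂f_j/∂x_i - ∂f_i/∂x_j) dx_i ∧ dx_j.
  coefficient of dx ∧ dy: ∂f_2/∂x - ∂f_1/∂y = ∂(-3*x + y)/∂x - ∂(x*y + 3*x + y^2)/∂y = -x - 2*y - 3
Assembling: d(omega) = (-x - 2*y - 3) dx ∧ dy.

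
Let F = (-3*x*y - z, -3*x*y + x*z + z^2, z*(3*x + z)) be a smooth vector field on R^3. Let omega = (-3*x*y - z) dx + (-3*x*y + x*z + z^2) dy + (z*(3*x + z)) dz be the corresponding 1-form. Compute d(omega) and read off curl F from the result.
d(omega) = (-x - 2*z) dy ∧ dz + (-3*z - 1) dz ∧ dx + (3*x - 3*y + z) dx ∧ dy; curl F = (-x - 2*z, -3*z - 1, 3*x - 3*y + z)

d omega = sum_{i<j} (∂f_j/∂x_i - ∂f_i/∂x_j) dx_i ∧ dx_j. Under the identification (dy ∧ dz, dz ∧ dx, dx ∧ dy) ↔ (e_x, e_y, e_z), the coefficients are exactly the components of curl F. Compute:
  ∂R/∂y - ∂Q/∂z = (0) - (x + 2*z) = -x - 2*z
  ∂P/∂z - ∂R/∂x = (-1) - (3*z) = -3*z - 1
  ∂Q/∂x - ∂P/∂y = (-3*y + z) - (-3*x) = 3*x - 3*y + z.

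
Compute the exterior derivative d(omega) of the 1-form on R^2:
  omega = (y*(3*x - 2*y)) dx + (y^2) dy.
d(omega) = (-3*x + 4*y) dx ∧ dy

For a 1-form omega = sum_i f_i dx_i, the exterior derivative is
  d(omega) = sum_{i < j} (∂f_j/∂x_i - ∂f_i/∂x_j) dx_i ∧ dx_j.
  coefficient of dx ∧ dy: ∂f_2/∂x - ∂f_1/∂y = ∂(y^2)/∂x - ∂(y*(3*x - 2*y))/∂y = -3*x + 4*y
Assembling: d(omega) = (-3*x + 4*y) dx ∧ dy.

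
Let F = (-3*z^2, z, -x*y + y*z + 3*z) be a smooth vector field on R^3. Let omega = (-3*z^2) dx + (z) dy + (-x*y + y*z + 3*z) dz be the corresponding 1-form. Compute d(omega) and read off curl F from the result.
d(omega) = (-x + z - 1) dy ∧ dz + (y - 6*z) dz ∧ dx + (0) dx ∧ dy; curl F = (-x + z - 1, y - 6*z, 0)

d omega = sum_{i<j} (∂f_j/∂x_i - ∂f_i/∂x_j) dx_i ∧ dx_j. Under the identification (dy ∧ dz, dz ∧ dx, dx ∧ dy) ↔ (e_x, e_y, e_z), the coefficients are exactly the components of curl F. Compute:
  ∂R/∂y - ∂Q/∂z = (-x + z) - (1) = -x + z - 1
  ∂P/∂z - ∂R/∂x = (-6*z) - (-y) = y - 6*z
  ∂Q/∂x - ∂P/∂y = (0) - (0) = 0.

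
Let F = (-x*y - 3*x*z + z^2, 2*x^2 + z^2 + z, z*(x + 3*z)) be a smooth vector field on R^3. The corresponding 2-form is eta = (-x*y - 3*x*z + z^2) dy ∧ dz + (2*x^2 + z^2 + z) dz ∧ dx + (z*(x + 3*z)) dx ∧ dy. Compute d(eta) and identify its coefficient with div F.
d(eta) = (x - y + 3*z) dx ∧ dy ∧ dz; div F = x - y + 3*z

For a 2-form in R^3 of the form above, applying d gives a 3-form with coefficient ∂P/∂x + ∂Q/∂y + ∂R/∂z:
  ∂P/∂x = -y - 3*z
  ∂Q/∂y = 0
  ∂R/∂z = x + 6*z
Sum = x - y + 3*z, which is exactly div F.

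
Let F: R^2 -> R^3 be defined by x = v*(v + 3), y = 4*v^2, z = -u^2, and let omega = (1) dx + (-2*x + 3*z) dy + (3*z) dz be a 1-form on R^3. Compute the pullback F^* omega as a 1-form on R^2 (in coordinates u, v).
F^* omega = (6*u^3) du + (-24*u^2*v - 16*v^3 - 48*v^2 + 2*v + 3) dv

Using F^*(f dg) = (f ∘ F) d(g ∘ F), substitute each coordinate x_i by F_i(u, v) in f_i, and replace dx_i by d F_i = (∂F_i/∂u) du + (∂F_i/∂v) dv.
  For the x component: f_1(F) = 1; d F_1 = (0) du + (2*v + 3) dv
  For the y component: f_2(F) = -3*u^2 - 2*v^2 - 6*v; d F_2 = (0) du + (8*v) dv
  For the z component: f_3(F) = -3*u^2; d F_3 = (-2*u) du + (0) dv
Combining and collecting du, dv coefficients:
  coeff of du: 6*u^3
  coeff of dv: -24*u^2*v - 16*v^3 - 48*v^2 + 2*v + 3
F^* omega = (6*u^3) du + (-24*u^2*v - 16*v^3 - 48*v^2 + 2*v + 3) dv.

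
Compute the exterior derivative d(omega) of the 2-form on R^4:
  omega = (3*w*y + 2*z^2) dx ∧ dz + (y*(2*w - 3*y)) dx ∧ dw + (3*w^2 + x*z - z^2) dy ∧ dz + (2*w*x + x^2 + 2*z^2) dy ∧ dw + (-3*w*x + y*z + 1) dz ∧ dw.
d(omega) = (-3*w + z) dx ∧ dy ∧ dz + (-3*w + 3*y) dx ∧ dz ∧ dw + (2*x + 6*y) dx ∧ dy ∧ dw + (6*w - 3*z) dy ∧ dz ∧ dw

For a 2-form omega = sum_{i<j} g_{ij} dx_i ∧ dx_j, the exterior derivative is
  d(omega) = sum_{i<j} d(g_{ij}) ∧ dx_i ∧ dx_j = sum_{i<j, k} (∂g_{ij}/∂x_k) dx_k ∧ dx_i ∧ dx_j.
Expand each term, using dx_k ∧ dx_i ∧ dx_j = sgn(permutation) dx_{(a)} ∧ dx_{(b)} ∧ dx_{(c)} with (a < b < c) sorted:
  d(3*w*y + 2*z^2) includes (∂/∂y)(3*w*y + 2*z^2) dy = (3*w) dy, which multiplied by dx ∧ dz gives (-3*w) dx ∧ dy ∧ dz
  d(3*w*y + 2*z^2) includes (∂/∂w)(3*w*y + 2*z^2) dw = (3*y) dw, which multiplied by dx ∧ dz gives (3*y) dx ∧ dz ∧ dw
  d(y*(2*w - 3*y)) includes (∂/∂y)(y*(2*w - 3*y)) dy = (2*w - 6*y) dy, which multiplied by dx ∧ dw gives (-2*w + 6*y) dx ∧ dy ∧ dw
  d(3*w^2 + x*z - z^2) includes (∂/∂x)(3*w^2 + x*z - z^2) dx = (z) dx, which multiplied by dy ∧ dz gives (z) dx ∧ dy ∧ dz
  d(3*w^2 + x*z - z^2) includes (∂/∂w)(3*w^2 + x*z - z^2) dw = (6*w) dw, which multiplied by dy ∧ dz gives (6*w) dy ∧ dz ∧ dw
  d(2*w*x + x^2 + 2*z^2) includes (∂/∂x)(2*w*x + x^2 + 2*z^2) dx = (2*w + 2*x) dx, which multiplied by dy ∧ dw gives (2*w + 2*x) dx ∧ dy ∧ dw
  d(2*w*x + x^2 + 2*z^2) includes (∂/∂z)(2*w*x + x^2 + 2*z^2) dz = (4*z) dz, which multiplied by dy ∧ dw gives (-4*z) dy ∧ dz ∧ dw
  d(-3*w*x + y*z + 1) includes (∂/∂x)(-3*w*x + y*z + 1) dx = (-3*w) dx, which multiplied by dz ∧ dw gives (-3*w) dx ∧ dz ∧ dw
  d(-3*w*x + y*z + 1) includes (∂/∂y)(-3*w*x + y*z + 1) dy = (z) dy, which multiplied by dz ∧ dw gives (z) dy ∧ dz ∧ dw
Collecting like 3-forms: d(omega) = (-3*w + z) dx ∧ dy ∧ dz + (-3*w + 3*y) dx ∧ dz ∧ dw + (2*x + 6*y) dx ∧ dy ∧ dw + (6*w - 3*z) dy ∧ dz ∧ dw.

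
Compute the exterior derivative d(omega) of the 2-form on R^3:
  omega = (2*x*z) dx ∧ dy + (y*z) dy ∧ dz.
d(omega) = (2*x) dx ∧ dy ∧ dz

For a 2-form omega = sum_{i<j} g_{ij} dx_i ∧ dx_j, the exterior derivative is
  d(omega) = sum_{i<j} d(g_{ij}) ∧ dx_i ∧ dx_j = sum_{i<j, k} (∂g_{ij}/∂x_k) dx_k ∧ dx_i ∧ dx_j.
Expand each term, using dx_k ∧ dx_i ∧ dx_j = sgn(permutation) dx_{(a)} ∧ dx_{(b)} ∧ dx_{(c)} with (a < b < c) sorted:
  d(2*x*z) includes (∂/∂z)(2*x*z) dz = (2*x) dz, which multiplied by dx ∧ dy gives (2*x) dx ∧ dy ∧ dz
Collecting like 3-forms: d(omega) = (2*x) dx ∧ dy ∧ dz.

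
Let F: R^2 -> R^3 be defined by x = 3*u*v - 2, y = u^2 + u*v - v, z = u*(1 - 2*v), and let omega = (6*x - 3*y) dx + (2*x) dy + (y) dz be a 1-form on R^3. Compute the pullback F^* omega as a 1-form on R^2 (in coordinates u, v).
F^* omega = (u^2*v + u^2 + 49*u*v^2 + u*v - 8*u + 11*v^2 - 41*v) du + (-11*u^3 + 49*u^2*v + 5*u*v - 40*u + 4) dv

Using F^*(f dg) = (f ∘ F) d(g ∘ F), substitute each coordinate x_i by F_i(u, v) in f_i, and replace dx_i by d F_i = (∂F_i/∂u) du + (∂F_i/∂v) dv.
  For the x component: f_1(F) = -3*u^2 + 15*u*v + 3*v - 12; d F_1 = (3*v) du + (3*u) dv
  For the y component: f_2(F) = 6*u*v - 4; d F_2 = (2*u + v) du + (u - 1) dv
  For the z component: f_3(F) = u^2 + u*v - v; d F_3 = (1 - 2*v) du + (-2*u) dv
Combining and collecting du, dv coefficients:
  coeff of du: u^2*v + u^2 + 49*u*v^2 + u*v - 8*u + 11*v^2 - 41*v
  coeff of dv: -11*u^3 + 49*u^2*v + 5*u*v - 40*u + 4
F^* omega = (u^2*v + u^2 + 49*u*v^2 + u*v - 8*u + 11*v^2 - 41*v) du + (-11*u^3 + 49*u^2*v + 5*u*v - 40*u + 4) dv.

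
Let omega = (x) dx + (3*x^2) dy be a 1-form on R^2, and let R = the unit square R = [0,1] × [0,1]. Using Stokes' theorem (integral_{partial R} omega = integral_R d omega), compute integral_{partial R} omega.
integral_(partial R) omega = 3

Stokes: integral_partial_R omega = integral_R d omega with d omega = (∂Q/∂x - ∂P/∂y) dx ∧ dy.
  ∂Q/∂x = 6*x
  ∂P/∂y = 0
  integrand = ∂Q/∂x - ∂P/∂y = 6*x.
Integrating over R: integral_0^1 integral_0^1 (6*x) dx dy = 3.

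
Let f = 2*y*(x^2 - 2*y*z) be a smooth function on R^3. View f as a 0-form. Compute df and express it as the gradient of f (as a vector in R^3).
df = (4*x*y) dx + (2*x^2 - 8*y*z) dy + (-4*y^2) dz; grad f = (4*x*y, 2*x^2 - 8*y*z, -4*y^2)

For a 0-form f, d f = (∂f/∂x) dx + (∂f/∂y) dy + (∂f/∂z) dz. The components of the vector representation are exactly the entries of grad f in Cartesian coordinates:
  ∂f/∂x = 4*x*y
  ∂f/∂y = 2*x^2 - 8*y*z
  ∂f/∂z = -4*y^2.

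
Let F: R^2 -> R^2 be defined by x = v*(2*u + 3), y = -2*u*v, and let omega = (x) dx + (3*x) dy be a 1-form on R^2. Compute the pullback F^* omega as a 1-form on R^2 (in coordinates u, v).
F^* omega = (v^2*(-8*u - 12)) du + (v*(-8*u^2 - 6*u + 9)) dv

Using F^*(f dg) = (f ∘ F) d(g ∘ F), substitute each coordinate x_i by F_i(u, v) in f_i, and replace dx_i by d F_i = (∂F_i/∂u) du + (∂F_i/∂v) dv.
  For the x component: f_1(F) = v*(2*u + 3); d F_1 = (2*v) du + (2*u + 3) dv
  For the y component: f_2(F) = 3*v*(2*u + 3); d F_2 = (-2*v) du + (-2*u) dv
Combining and collecting du, dv coefficients:
  coeff of du: v^2*(-8*u - 12)
  coeff of dv: v*(-8*u^2 - 6*u + 9)
F^* omega = (v^2*(-8*u - 12)) du + (v*(-8*u^2 - 6*u + 9)) dv.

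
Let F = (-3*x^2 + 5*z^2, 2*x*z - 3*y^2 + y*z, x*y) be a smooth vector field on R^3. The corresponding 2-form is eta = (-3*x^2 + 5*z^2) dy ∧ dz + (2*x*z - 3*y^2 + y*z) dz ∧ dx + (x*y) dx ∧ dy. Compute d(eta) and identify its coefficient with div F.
d(eta) = (-6*x - 6*y + z) dx ∧ dy ∧ dz; div F = -6*x - 6*y + z

For a 2-form in R^3 of the form above, applying d gives a 3-form with coefficient ∂P/∂x + ∂Q/∂y + ∂R/∂z:
  ∂P/∂x = -6*x
  ∂Q/∂y = -6*y + z
  ∂R/∂z = 0
Sum = -6*x - 6*y + z, which is exactly div F.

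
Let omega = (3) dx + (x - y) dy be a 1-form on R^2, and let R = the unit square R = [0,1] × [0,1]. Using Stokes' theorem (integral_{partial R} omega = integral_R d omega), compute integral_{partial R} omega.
integral_(partial R) omega = 1

Stokes: integral_partial_R omega = integral_R d omega with d omega = (∂Q/∂x - ∂P/∂y) dx ∧ dy.
  ∂Q/∂x = 1
  ∂P/∂y = 0
  integrand = ∂Q/∂x - ∂P/∂y = 1.
Integrating over R: integral_0^1 integral_0^1 (1) dx dy = 1.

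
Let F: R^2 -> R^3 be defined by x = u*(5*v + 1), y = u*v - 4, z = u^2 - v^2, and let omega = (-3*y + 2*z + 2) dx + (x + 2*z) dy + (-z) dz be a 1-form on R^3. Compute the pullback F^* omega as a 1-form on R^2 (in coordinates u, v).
F^* omega = (-2*u^3 + 12*u^2*v + 2*u^2 - 8*u*v^2 - 2*u*v - 12*v^3 - 2*v^2 + 70*v + 14) du + (12*u^3 - 8*u^2*v + u^2 - 12*u*v^2 + 70*u - 2*v^3) dv

Using F^*(f dg) = (f ∘ F) d(g ∘ F), substitute each coordinate x_i by F_i(u, v) in f_i, and replace dx_i by d F_i = (∂F_i/∂u) du + (∂F_i/∂v) dv.
  For the x component: f_1(F) = 2*u^2 - 3*u*v - 2*v^2 + 14; d F_1 = (5*v + 1) du + (5*u) dv
  For the y component: f_2(F) = 2*u^2 + 5*u*v + u - 2*v^2; d F_2 = (v) du + (u) dv
  For the z component: f_3(F) = -u^2 + v^2; d F_3 = (2*u) du + (-2*v) dv
Combining and collecting du, dv coefficients:
  coeff of du: -2*u^3 + 12*u^2*v + 2*u^2 - 8*u*v^2 - 2*u*v - 12*v^3 - 2*v^2 + 70*v + 14
  coeff of dv: 12*u^3 - 8*u^2*v + u^2 - 12*u*v^2 + 70*u - 2*v^3
F^* omega = (-2*u^3 + 12*u^2*v + 2*u^2 - 8*u*v^2 - 2*u*v - 12*v^3 - 2*v^2 + 70*v + 14) du + (12*u^3 - 8*u^2*v + u^2 - 12*u*v^2 + 70*u - 2*v^3) dv.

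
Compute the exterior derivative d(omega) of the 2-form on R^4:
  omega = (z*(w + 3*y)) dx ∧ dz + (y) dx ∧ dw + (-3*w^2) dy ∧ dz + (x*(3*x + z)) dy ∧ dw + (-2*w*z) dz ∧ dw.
d(omega) = (-3*z) dx ∧ dy ∧ dz + (z) dx ∧ dz ∧ dw + (6*x + z - 1) dx ∧ dy ∧ dw + (-6*w - x) dy ∧ dz ∧ dw

For a 2-form omega = sum_{i<j} g_{ij} dx_i ∧ dx_j, the exterior derivative is
  d(omega) = sum_{i<j} d(g_{ij}) ∧ dx_i ∧ dx_j = sum_{i<j, k} (∂g_{ij}/∂x_k) dx_k ∧ dx_i ∧ dx_j.
Expand each term, using dx_k ∧ dx_i ∧ dx_j = sgn(permutation) dx_{(a)} ∧ dx_{(b)} ∧ dx_{(c)} with (a < b < c) sorted:
  d(z*(w + 3*y)) includes (∂/∂y)(z*(w + 3*y)) dy = (3*z) dy, which multiplied by dx ∧ dz gives (-3*z) dx ∧ dy ∧ dz
  d(z*(w + 3*y)) includes (∂/∂w)(z*(w + 3*y)) dw = (z) dw, which multiplied by dx ∧ dz gives (z) dx ∧ dz ∧ dw
  d(y) includes (∂/∂y)(y) dy = (1) dy, which multiplied by dx ∧ dw gives (-1) dx ∧ dy ∧ dw
  d(-3*w^2) includes (∂/∂w)(-3*w^2) dw = (-6*w) dw, which multiplied by dy ∧ dz gives (-6*w) dy ∧ dz ∧ dw
  d(x*(3*x + z)) includes (∂/∂x)(x*(3*x + z)) dx = (6*x + z) dx, which multiplied by dy ∧ dw gives (6*x + z) dx ∧ dy ∧ dw
  d(x*(3*x + z)) includes (∂/∂z)(x*(3*x + z)) dz = (x) dz, which multiplied by dy ∧ dw gives (-x) dy ∧ dz ∧ dw
Collecting like 3-forms: d(omega) = (-3*z) dx ∧ dy ∧ dz + (z) dx ∧ dz ∧ dw + (6*x + z - 1) dx ∧ dy ∧ dw + (-6*w - x) dy ∧ dz ∧ dw.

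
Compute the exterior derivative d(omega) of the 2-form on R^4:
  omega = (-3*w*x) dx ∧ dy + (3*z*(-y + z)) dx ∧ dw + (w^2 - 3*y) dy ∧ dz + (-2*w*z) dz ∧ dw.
d(omega) = (-3*x + 3*z) dx ∧ dy ∧ dw + (3*y - 6*z) dx ∧ dz ∧ dw + (2*w) dy ∧ dz ∧ dw

For a 2-form omega = sum_{i<j} g_{ij} dx_i ∧ dx_j, the exterior derivative is
  d(omega) = sum_{i<j} d(g_{ij}) ∧ dx_i ∧ dx_j = sum_{i<j, k} (∂g_{ij}/∂x_k) dx_k ∧ dx_i ∧ dx_j.
Expand each term, using dx_k ∧ dx_i ∧ dx_j = sgn(permutation) dx_{(a)} ∧ dx_{(b)} ∧ dx_{(c)} with (a < b < c) sorted:
  d(-3*w*x) includes (∂/∂w)(-3*w*x) dw = (-3*x) dw, which multiplied by dx ∧ dy gives (-3*x) dx ∧ dy ∧ dw
  d(3*z*(-y + z)) includes (∂/∂y)(3*z*(-y + z)) dy = (-3*z) dy, which multiplied by dx ∧ dw gives (3*z) dx ∧ dy ∧ dw
  d(3*z*(-y + z)) includes (∂/∂z)(3*z*(-y + z)) dz = (-3*y + 6*z) dz, which multiplied by dx ∧ dw gives (3*y - 6*z) dx ∧ dz ∧ dw
  d(w^2 - 3*y) includes (∂/∂w)(w^2 - 3*y) dw = (2*w) dw, which multiplied by dy ∧ dz gives (2*w) dy ∧ dz ∧ dw
Collecting like 3-forms: d(omega) = (-3*x + 3*z) dx ∧ dy ∧ dw + (3*y - 6*z) dx ∧ dz ∧ dw + (2*w) dy ∧ dz ∧ dw.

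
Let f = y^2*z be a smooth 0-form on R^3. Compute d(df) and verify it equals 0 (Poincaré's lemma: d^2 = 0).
d(df) = 0

Step 1: df = sum_i (∂f/∂x_i) dx_i = (0) dx + (2*y*z) dy + (y^2) dz.
Step 2: Apply d again. Using the 1-form formula, the coefficient of dx ∧ dy in d(df) is ∂^2 f/∂x ∂y - ∂^2 f/∂y ∂x = (0) - (0) = 0 (equality of mixed partials for smooth f).
Similarly for dx ∧ dz and dy ∧ dz — all coefficients vanish. So d(df) = 0.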